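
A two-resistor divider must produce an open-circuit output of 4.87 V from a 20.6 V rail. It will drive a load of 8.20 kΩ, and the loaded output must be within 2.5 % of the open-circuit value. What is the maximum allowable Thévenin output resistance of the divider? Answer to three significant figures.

Loading drop = R_th/(R_th + R_L) ≤ 0.0250, so R_th ≤ R_L · ε/(1−ε) = 8.20 kΩ × 0.0250/0.9750 = 210 Ω.
(Any R1, R2 with R2/(R1+R2) = 0.236 and R1‖R2 ≤ 210 Ω will meet the spec.)

R_th ≤ 210 Ω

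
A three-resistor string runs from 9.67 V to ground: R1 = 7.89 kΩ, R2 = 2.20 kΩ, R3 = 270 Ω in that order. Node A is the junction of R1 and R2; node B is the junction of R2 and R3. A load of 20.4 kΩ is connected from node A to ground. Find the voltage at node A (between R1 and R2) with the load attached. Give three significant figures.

V ≈ 2.11 V

Below node A the series string R2+R3 = 2470 Ω sits in parallel with the 20400 Ω load: 2203 Ω.
V_A = 9.67 × 2203/(7890 + 2203) = 2.11 V.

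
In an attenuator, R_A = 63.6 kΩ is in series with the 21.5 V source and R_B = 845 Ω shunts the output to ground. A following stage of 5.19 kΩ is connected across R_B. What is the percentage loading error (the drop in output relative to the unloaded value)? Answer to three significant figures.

13.8 %

The divider's output (Thévenin) resistance is R_A‖R_B = 833.9 Ω.
Fractional drop under load = R_th/(R_th + R_L) = 833.9 / (833.9 + 5190) = 0.1384.
So the output falls by 13.8 %.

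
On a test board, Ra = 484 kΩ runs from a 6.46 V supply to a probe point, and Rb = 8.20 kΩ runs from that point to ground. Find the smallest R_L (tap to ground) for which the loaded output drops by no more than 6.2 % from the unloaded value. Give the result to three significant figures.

Output resistance R_th = Ra‖Rb = (484 × 8.20)/492.2 = 8.063 kΩ.
The fractional drop is R_th/(R_th + R_L); requiring this ≤ 0.0620 gives R_L ≥ R_th(1/0.0620 − 1) = 8.063 × 15.13 = 122 kΩ.

R_L(min) ≈ 122 kΩ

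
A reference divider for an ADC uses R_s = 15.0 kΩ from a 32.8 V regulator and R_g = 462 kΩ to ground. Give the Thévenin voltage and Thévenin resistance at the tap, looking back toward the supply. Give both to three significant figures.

V_th = 31.8 V, R_th = 14.5 kΩ

V_th is the open-circuit tap voltage: 32.8 × 462/(15.0 + 462) = 31.8 V.
With the supply zeroed, R_s and R_g appear in parallel from the tap: R_th = R_s‖R_g = (15.0 × 462)/477.0 = 14.5 kΩ.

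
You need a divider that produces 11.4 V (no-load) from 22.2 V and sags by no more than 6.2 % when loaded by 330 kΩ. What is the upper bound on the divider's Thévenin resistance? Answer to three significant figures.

Loading drop = R_th/(R_th + R_L) ≤ 0.0620, so R_th ≤ R_L · ε/(1−ε) = 330 kΩ × 0.0620/0.9380 = 21.8 kΩ.

R_th ≤ 21.8 kΩ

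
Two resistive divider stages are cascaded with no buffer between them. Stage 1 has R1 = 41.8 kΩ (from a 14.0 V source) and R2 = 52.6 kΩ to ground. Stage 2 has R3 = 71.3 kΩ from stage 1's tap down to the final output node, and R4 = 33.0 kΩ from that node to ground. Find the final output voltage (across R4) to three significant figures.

Stage 2 presents R3+R4 = 104.3 kΩ as a load on stage 1's tap.
Stage 1's lower leg becomes R2‖(R3+R4) = 34.97 kΩ, so V_mid = 14.0 × 34.97/76.77 = 6.377 V.
Stage 2 is itself unloaded: V_out = V_mid × R4/(R3+R4) = 6.377 × 33.0/104.3 = 2.02 V.

V_out ≈ 2.02 V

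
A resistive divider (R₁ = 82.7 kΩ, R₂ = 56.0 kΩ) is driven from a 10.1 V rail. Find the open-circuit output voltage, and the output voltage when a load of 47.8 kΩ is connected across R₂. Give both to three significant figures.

Open-circuit: V = 10.1 × 56.0/(82.7 + 56.0) = 4.08 V.
With the load, R₂ becomes R₂‖R_L = 25.79 kΩ, so V = 10.1 × 25.79/108.5 = 2.40 V.

Unloaded: 4.08 V; loaded: 2.40 V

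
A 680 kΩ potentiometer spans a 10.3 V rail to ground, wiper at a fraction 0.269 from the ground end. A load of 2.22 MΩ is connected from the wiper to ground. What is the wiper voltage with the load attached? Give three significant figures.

The wiper splits the pot into (1−α)R = 497.1 kΩ above and αR = 182.9 kΩ below.
Lower section ‖ load = 169.0 kΩ.
V_wiper = 10.3 × 169.0/(497.1 + 169.0) = 2.61 V.

V ≈ 2.61 V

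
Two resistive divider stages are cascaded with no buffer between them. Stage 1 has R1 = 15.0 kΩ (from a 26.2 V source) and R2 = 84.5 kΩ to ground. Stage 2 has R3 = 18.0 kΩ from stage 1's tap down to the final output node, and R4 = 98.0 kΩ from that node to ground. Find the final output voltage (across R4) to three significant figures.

Stage 2 presents R3+R4 = 116.0 kΩ as a load on stage 1's tap.
Stage 1's lower leg becomes R2‖(R3+R4) = 48.89 kΩ, so V_mid = 26.2 × 48.89/63.89 = 20.05 V.
Stage 2 is itself unloaded: V_out = V_mid × R4/(R3+R4) = 20.05 × 98.0/116.0 = 16.9 V.

V_out ≈ 16.9 V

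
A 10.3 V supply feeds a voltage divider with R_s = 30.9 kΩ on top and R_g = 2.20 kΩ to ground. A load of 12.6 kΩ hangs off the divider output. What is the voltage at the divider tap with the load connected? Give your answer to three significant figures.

The load sits in parallel with R_g: R_g‖R_L = (2.20 × 12.6) / (2.20 + 12.6) = 1.873 kΩ.
V_out = 10.3 × 1.873 / (30.9 + 1.873) = 10.3 × 1.873/32.77 = 0.589 V.

V_out ≈ 0.589 V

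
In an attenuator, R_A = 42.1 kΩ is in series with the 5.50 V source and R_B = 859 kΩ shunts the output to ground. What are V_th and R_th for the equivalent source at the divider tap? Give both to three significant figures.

V_th = 5.24 V, R_th = 40.1 kΩ

V_th is the open-circuit tap voltage: 5.50 × 859/(42.1 + 859) = 5.24 V.
With the supply zeroed, R_A and R_B appear in parallel from the tap: R_th = R_A‖R_B = (42.1 × 859)/901.1 = 40.1 kΩ.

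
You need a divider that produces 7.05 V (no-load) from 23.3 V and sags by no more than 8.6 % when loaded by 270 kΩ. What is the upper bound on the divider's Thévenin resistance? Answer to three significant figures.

R_th ≤ 25.4 kΩ

Loading drop = R_th/(R_th + R_L) ≤ 0.0860, so R_th ≤ R_L · ε/(1−ε) = 270 kΩ × 0.0860/0.9140 = 25.4 kΩ.
(Any R1, R2 with R2/(R1+R2) = 0.303 and R1‖R2 ≤ 25.4 kΩ will meet the spec.)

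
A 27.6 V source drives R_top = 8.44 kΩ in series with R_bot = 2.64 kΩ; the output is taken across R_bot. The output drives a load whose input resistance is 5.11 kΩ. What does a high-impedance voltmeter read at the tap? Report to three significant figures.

The load sits in parallel with R_bot: R_bot‖R_L = (2.64 × 5.11) / (2.64 + 5.11) = 1.741 kΩ.
V_out = 27.6 × 1.741 / (8.44 + 1.741) = 27.6 × 1.741/10.18 = 4.72 V.

V_out ≈ 4.72 V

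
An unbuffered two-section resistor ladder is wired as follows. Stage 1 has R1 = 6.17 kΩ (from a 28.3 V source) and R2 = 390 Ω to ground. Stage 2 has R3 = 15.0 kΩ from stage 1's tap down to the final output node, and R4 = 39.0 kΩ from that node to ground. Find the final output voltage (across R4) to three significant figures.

V_out ≈ 1.21 V

Stage 2 presents R3+R4 = 54000 Ω as a load on stage 1's tap.
Stage 1's lower leg becomes R2‖(R3+R4) = 387.2 Ω, so V_mid = 28.3 × 387.2/6557 = 1.671 V.
Stage 2 is itself unloaded: V_out = V_mid × R4/(R3+R4) = 1.671 × 39000/54000 = 1.21 V.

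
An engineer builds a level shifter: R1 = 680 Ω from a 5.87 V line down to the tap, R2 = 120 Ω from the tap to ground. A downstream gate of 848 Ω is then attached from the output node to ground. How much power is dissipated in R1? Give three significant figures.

Total resistance from the source is R1 + (R2‖R_L) = 785.1 Ω, so I = 5.87/785.1 Ω = 7.477 mA.
P = I²·R1 = (7.477 mA)² × 680 Ω = 38.0 mW.

P ≈ 38.0 mW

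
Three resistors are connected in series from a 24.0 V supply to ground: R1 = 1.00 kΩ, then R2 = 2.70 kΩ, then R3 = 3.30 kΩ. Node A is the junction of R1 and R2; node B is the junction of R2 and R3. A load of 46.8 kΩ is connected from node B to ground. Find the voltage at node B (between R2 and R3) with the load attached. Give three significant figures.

At node B, R3 is in parallel with the load: R3‖R_L = 3.083 kΩ.
Below node A the resistance is R2 + (R3‖R_L) = 5.783 kΩ, so V_A = 24.0 × 5.783/6.783 = 20.46 V.
Then V_B = V_A × (R3‖R_L)/(R2 + R3‖R_L) = 20.46 × 3.083/5.783 = 10.9 V.

V ≈ 10.9 V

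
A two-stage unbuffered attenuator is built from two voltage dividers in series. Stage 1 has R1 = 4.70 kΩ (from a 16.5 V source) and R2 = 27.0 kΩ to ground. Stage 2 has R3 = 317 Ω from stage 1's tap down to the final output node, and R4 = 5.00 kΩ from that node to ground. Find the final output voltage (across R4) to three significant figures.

Stage 2 presents R3+R4 = 5317 Ω as a load on stage 1's tap.
Stage 1's lower leg becomes R2‖(R3+R4) = 4442 Ω, so V_mid = 16.5 × 4442/9142 = 8.017 V.
Stage 2 is itself unloaded: V_out = V_mid × R4/(R3+R4) = 8.017 × 5000/5317 = 7.54 V.

V_out ≈ 7.54 V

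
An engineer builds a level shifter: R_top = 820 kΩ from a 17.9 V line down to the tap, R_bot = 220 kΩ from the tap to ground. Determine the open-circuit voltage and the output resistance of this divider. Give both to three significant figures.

V_th is the open-circuit tap voltage: 17.9 × 220/(820 + 220) = 3.79 V.
With the supply zeroed, R_top and R_bot appear in parallel from the tap: R_th = R_top‖R_bot = (820 × 220)/1040 = 173 kΩ.

V_th = 3.79 V, R_th = 173 kΩ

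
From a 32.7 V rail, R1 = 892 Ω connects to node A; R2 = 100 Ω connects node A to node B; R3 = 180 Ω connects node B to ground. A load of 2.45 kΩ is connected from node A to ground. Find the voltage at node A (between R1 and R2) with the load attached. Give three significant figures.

V ≈ 7.19 V

Below node A the series string R2+R3 = 280.0 Ω sits in parallel with the 2450 Ω load: 251.3 Ω.
V_A = 32.7 × 251.3/(892 + 251.3) = 7.19 V.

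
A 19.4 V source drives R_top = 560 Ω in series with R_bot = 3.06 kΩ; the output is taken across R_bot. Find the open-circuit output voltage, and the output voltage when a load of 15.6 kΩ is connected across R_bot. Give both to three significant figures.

Open-circuit: V = 19.4 × 3060/(560 + 3060) = 16.4 V.
With the load, R_bot becomes R_bot‖R_L = 2558 Ω, so V = 19.4 × 2558/3118 = 15.9 V.

Unloaded: 16.4 V; loaded: 15.9 V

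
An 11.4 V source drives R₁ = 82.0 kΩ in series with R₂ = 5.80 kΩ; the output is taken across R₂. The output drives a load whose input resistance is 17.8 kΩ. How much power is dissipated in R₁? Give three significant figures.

Total resistance from the source is R₁ + (R₂‖R_L) = 86.37 kΩ, so I = 11.4/86.37 kΩ = 0.1320 mA.
P = I²·R₁ = (0.1320 mA)² × 82.0 kΩ = 1.43 mW.

P ≈ 1.43 mW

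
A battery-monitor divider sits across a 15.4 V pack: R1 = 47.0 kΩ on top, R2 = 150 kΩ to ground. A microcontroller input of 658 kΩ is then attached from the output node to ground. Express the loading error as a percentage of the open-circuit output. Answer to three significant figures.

The divider's output (Thévenin) resistance is R1‖R2 = 35.79 kΩ.
Fractional drop under load = R_th/(R_th + R_L) = 35.79 / (35.79 + 658) = 0.05158.
So the output falls by 5.16 %.

5.16 %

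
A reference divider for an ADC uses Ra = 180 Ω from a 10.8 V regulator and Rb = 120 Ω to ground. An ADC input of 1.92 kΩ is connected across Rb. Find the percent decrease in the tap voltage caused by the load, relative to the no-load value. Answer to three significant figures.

The divider's output (Thévenin) resistance is Ra‖Rb = 72.00 Ω.
Fractional drop under load = R_th/(R_th + R_L) = 72.00 / (72.00 + 1920) = 0.03614.
So the output falls by 3.61 %.

3.61 %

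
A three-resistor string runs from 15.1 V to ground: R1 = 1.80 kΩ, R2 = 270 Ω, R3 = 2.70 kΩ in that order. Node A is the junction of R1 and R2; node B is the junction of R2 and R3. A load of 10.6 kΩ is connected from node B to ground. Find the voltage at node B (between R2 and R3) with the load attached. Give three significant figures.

At node B, R3 is in parallel with the load: R3‖R_L = 2152 Ω.
Below node A the resistance is R2 + (R3‖R_L) = 2422 Ω, so V_A = 15.1 × 2422/4222 = 8.662 V.
Then V_B = V_A × (R3‖R_L)/(R2 + R3‖R_L) = 8.662 × 2152/2422 = 7.70 V.

V ≈ 7.70 V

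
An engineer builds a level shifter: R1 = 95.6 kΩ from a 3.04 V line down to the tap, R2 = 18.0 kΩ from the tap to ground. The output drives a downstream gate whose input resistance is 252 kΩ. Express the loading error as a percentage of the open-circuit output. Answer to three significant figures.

5.67 %

The divider's output (Thévenin) resistance is R1‖R2 = 15.15 kΩ.
Fractional drop under load = R_th/(R_th + R_L) = 15.15 / (15.15 + 252) = 0.05670.
So the output falls by 5.67 %.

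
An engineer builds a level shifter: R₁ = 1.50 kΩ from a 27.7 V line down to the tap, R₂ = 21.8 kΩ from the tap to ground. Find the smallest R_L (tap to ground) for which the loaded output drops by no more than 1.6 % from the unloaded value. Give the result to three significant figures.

R_L(min) ≈ 86.3 kΩ

Output resistance R_th = R₁‖R₂ = (1.50 × 21.8)/23.30 = 1.403 kΩ.
The fractional drop is R_th/(R_th + R_L); requiring this ≤ 0.0160 gives R_L ≥ R_th(1/0.0160 − 1) = 1.403 × 61.50 = 86.3 kΩ.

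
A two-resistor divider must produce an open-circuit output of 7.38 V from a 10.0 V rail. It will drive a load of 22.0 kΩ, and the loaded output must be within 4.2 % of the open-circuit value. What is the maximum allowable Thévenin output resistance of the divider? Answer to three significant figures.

R_th ≤ 965 Ω

Loading drop = R_th/(R_th + R_L) ≤ 0.0420, so R_th ≤ R_L · ε/(1−ε) = 22.0 kΩ × 0.0420/0.9580 = 965 Ω.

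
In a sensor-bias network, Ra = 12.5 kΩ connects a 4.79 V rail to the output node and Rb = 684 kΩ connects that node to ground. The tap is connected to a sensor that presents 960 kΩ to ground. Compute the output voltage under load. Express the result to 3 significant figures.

V_out ≈ 4.64 V

The load sits in parallel with Rb: Rb‖R_L = (684 × 960) / (684 + 960) = 399.4 kΩ.
V_out = 4.79 × 399.4 / (12.5 + 399.4) = 4.79 × 399.4/411.9 = 4.64 V.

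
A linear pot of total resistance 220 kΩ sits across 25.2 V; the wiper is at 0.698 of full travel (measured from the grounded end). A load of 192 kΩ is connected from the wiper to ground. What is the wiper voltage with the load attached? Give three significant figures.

The wiper splits the pot into (1−α)R = 66.44 kΩ above and αR = 153.6 kΩ below.
Lower section ‖ load = 85.32 kΩ.
V_wiper = 25.2 × 85.32/(66.44 + 85.32) = 14.2 V.

V ≈ 14.2 V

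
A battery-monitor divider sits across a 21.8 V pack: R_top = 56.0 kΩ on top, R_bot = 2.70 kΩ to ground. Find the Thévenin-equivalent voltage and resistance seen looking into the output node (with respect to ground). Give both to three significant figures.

V_th = 1.00 V, R_th = 2.58 kΩ

V_th is the open-circuit tap voltage: 21.8 × 2.70/(56.0 + 2.70) = 1.00 V.
With the supply zeroed, R_top and R_bot appear in parallel from the tap: R_th = R_top‖R_bot = (56.0 × 2.70)/58.70 = 2.58 kΩ.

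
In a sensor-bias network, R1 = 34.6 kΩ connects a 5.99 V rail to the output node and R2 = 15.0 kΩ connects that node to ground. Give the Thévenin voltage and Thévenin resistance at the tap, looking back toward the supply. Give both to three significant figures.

V_th = 1.81 V, R_th = 10.5 kΩ

V_th is the open-circuit tap voltage: 5.99 × 15.0/(34.6 + 15.0) = 1.81 V.
With the supply zeroed, R1 and R2 appear in parallel from the tap: R_th = R1‖R2 = (34.6 × 15.0)/49.60 = 10.5 kΩ.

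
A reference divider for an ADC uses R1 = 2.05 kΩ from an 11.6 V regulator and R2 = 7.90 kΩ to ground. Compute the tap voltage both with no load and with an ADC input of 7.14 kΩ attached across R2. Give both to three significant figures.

Open-circuit: V = 11.6 × 7.90/(2.05 + 7.90) = 9.21 V.
With the load, R2 becomes R2‖R_L = 3.750 kΩ, so V = 11.6 × 3.750/5.800 = 7.50 V.

Unloaded: 9.21 V; loaded: 7.50 V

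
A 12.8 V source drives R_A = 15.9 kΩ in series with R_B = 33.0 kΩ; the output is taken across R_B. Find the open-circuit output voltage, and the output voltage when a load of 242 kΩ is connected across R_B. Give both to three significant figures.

Unloaded: 8.64 V; loaded: 8.27 V

Open-circuit: V = 12.8 × 33.0/(15.9 + 33.0) = 8.64 V.
With the load, R_B becomes R_B‖R_L = 29.04 kΩ, so V = 12.8 × 29.04/44.94 = 8.27 V.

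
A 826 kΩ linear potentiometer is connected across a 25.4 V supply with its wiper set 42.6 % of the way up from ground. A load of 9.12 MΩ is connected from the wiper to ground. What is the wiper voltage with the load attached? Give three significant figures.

V ≈ 10.6 V

The wiper splits the pot into (1−α)R = 474.1 kΩ above and αR = 351.9 kΩ below.
Lower section ‖ load = 338.8 kΩ.
V_wiper = 25.4 × 338.8/(474.1 + 338.8) = 10.6 V.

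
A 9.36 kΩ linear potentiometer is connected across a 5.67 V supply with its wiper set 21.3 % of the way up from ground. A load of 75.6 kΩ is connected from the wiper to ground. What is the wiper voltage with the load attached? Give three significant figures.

The wiper splits the pot into (1−α)R = 7.366 kΩ above and αR = 1.994 kΩ below.
Lower section ‖ load = 1.942 kΩ.
V_wiper = 5.67 × 1.942/(7.366 + 1.942) = 1.18 V.

V ≈ 1.18 V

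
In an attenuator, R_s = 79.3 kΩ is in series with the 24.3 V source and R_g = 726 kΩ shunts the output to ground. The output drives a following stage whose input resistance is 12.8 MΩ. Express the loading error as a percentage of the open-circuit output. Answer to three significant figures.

The divider's output (Thévenin) resistance is R_s‖R_g = 71.49 kΩ.
Fractional drop under load = R_th/(R_th + R_L) = 71.49 / (71.49 + 12800) = 0.005554.
So the output falls by 0.555 %.

0.555 %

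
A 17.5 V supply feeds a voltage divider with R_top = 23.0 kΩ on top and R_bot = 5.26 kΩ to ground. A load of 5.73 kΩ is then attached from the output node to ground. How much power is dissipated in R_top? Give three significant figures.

P ≈ 10.6 mW

Total resistance from the source is R_top + (R_bot‖R_L) = 25.74 kΩ, so I = 17.5/25.74 kΩ = 0.6798 mA.
P = I²·R_top = (0.6798 mA)² × 23.0 kΩ = 10.6 mW.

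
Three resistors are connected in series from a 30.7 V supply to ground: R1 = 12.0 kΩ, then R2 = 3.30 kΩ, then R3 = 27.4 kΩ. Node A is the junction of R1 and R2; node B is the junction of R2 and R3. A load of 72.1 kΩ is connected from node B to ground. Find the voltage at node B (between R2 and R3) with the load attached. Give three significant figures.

At node B, R3 is in parallel with the load: R3‖R_L = 19.85 kΩ.
Below node A the resistance is R2 + (R3‖R_L) = 23.15 kΩ, so V_A = 30.7 × 23.15/35.15 = 20.22 V.
Then V_B = V_A × (R3‖R_L)/(R2 + R3‖R_L) = 20.22 × 19.85/23.15 = 17.3 V.

V ≈ 17.3 V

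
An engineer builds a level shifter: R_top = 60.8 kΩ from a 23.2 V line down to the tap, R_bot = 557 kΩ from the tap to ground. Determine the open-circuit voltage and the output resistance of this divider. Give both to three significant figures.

V_th is the open-circuit tap voltage: 23.2 × 557/(60.8 + 557) = 20.9 V.
With the supply zeroed, R_top and R_bot appear in parallel from the tap: R_th = R_top‖R_bot = (60.8 × 557)/617.8 = 54.8 kΩ.

V_th = 20.9 V, R_th = 54.8 kΩ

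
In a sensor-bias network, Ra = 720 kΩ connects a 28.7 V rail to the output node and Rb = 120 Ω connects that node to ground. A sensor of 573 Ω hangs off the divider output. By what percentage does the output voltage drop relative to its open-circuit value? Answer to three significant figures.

17.3 %

Unloaded V = 28.7 × 120/720100 = 0.004783 V.
Loaded: Rb‖R_L = 99.22 Ω, giving V = 28.7 × 99.22/720100 = 0.003955 V.
Drop = (0.004783 − 0.003955) / 0.004783 = 17.3 %.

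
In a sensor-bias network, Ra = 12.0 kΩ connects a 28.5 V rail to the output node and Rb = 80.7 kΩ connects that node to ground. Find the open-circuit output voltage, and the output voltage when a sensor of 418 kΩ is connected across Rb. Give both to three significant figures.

Open-circuit: V = 28.5 × 80.7/(12.0 + 80.7) = 24.8 V.
With the load, Rb becomes Rb‖R_L = 67.64 kΩ, so V = 28.5 × 67.64/79.64 = 24.2 V.

Unloaded: 24.8 V; loaded: 24.2 V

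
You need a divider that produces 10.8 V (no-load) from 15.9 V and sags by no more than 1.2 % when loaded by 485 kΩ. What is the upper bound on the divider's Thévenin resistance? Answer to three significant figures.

Loading drop = R_th/(R_th + R_L) ≤ 0.0120, so R_th ≤ R_L · ε/(1−ε) = 485 kΩ × 0.0120/0.9880 = 5.89 kΩ.

R_th ≤ 5.89 kΩ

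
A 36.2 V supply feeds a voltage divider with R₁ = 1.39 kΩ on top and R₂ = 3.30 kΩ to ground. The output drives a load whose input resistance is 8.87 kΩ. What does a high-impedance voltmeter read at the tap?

V_out ≈ 22.9 V

The load sits in parallel with R₂: R₂‖R_L = (3.30 × 8.87) / (3.30 + 8.87) = 2.405 kΩ.
V_out = 36.2 × 2.405 / (1.39 + 2.405) = 36.2 × 2.405/3.795 = 22.9 V.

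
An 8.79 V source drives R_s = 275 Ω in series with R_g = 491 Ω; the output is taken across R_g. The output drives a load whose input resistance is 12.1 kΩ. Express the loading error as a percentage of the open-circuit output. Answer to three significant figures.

The divider's output (Thévenin) resistance is R_s‖R_g = 176.3 Ω.
Fractional drop under load = R_th/(R_th + R_L) = 176.3 / (176.3 + 12100) = 0.01436.
So the output falls by 1.44 %.

1.44 %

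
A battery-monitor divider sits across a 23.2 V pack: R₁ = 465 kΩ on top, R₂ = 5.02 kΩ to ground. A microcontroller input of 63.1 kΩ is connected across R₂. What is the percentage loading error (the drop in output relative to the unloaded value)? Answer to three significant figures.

The divider's output (Thévenin) resistance is R₁‖R₂ = 4.966 kΩ.
Fractional drop under load = R_th/(R_th + R_L) = 4.966 / (4.966 + 63.1) = 0.07296.
So the output falls by 7.30 %.

7.30 %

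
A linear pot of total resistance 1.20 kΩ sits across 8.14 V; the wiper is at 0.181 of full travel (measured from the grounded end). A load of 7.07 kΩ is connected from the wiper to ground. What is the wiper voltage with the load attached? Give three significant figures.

The wiper splits the pot into (1−α)R = 982.8 Ω above and αR = 217.2 Ω below.
Lower section ‖ load = 210.7 Ω.
V_wiper = 8.14 × 210.7/(982.8 + 210.7) = 1.44 V.

V ≈ 1.44 V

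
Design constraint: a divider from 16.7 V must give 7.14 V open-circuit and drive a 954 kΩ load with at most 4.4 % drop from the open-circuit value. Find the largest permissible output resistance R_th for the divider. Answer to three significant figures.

R_th ≤ 43.9 kΩ

Loading drop = R_th/(R_th + R_L) ≤ 0.0440, so R_th ≤ R_L · ε/(1−ε) = 954 kΩ × 0.0440/0.9560 = 43.9 kΩ.
(Any R1, R2 with R2/(R1+R2) = 0.428 and R1‖R2 ≤ 43.9 kΩ will meet the spec.)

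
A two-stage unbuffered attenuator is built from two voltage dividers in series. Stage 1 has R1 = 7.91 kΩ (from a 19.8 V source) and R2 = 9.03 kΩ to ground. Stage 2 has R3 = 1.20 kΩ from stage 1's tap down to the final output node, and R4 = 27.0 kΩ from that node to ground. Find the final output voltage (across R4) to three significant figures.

Stage 2 presents R3+R4 = 28.20 kΩ as a load on stage 1's tap.
Stage 1's lower leg becomes R2‖(R3+R4) = 6.840 kΩ, so V_mid = 19.8 × 6.840/14.75 = 9.182 V.
Stage 2 is itself unloaded: V_out = V_mid × R4/(R3+R4) = 9.182 × 27.0/28.20 = 8.79 V.

V_out ≈ 8.79 V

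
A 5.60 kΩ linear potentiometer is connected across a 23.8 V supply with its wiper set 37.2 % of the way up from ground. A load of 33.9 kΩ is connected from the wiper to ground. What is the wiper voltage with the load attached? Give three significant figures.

V ≈ 8.52 V

The wiper splits the pot into (1−α)R = 3.517 kΩ above and αR = 2.083 kΩ below.
Lower section ‖ load = 1.963 kΩ.
V_wiper = 23.8 × 1.963/(3.517 + 1.963) = 8.52 V.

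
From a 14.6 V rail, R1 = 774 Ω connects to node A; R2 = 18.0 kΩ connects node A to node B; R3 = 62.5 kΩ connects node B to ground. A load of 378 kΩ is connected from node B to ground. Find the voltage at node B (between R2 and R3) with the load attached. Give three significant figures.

At node B, R3 is in parallel with the load: R3‖R_L = 53630 Ω.
Below node A the resistance is R2 + (R3‖R_L) = 71630 Ω, so V_A = 14.6 × 71630/72410 = 14.44 V.
Then V_B = V_A × (R3‖R_L)/(R2 + R3‖R_L) = 14.44 × 53630/71630 = 10.8 V.

V ≈ 10.8 V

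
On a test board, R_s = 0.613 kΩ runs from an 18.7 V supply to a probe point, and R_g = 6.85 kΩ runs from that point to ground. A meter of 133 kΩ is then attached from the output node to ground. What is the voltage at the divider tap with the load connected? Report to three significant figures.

V_out ≈ 17.1 V

The load sits in parallel with R_g: R_g‖R_L = (6850 × 133000) / (6850 + 133000) = 6514 Ω.
V_out = 18.7 × 6514 / (613 + 6514) = 18.7 × 6514/7127 = 17.1 V.
(Unloaded it would have been 17.2 V.)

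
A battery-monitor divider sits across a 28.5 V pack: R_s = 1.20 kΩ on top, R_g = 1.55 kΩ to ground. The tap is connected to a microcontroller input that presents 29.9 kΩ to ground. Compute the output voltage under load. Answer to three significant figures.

V_out ≈ 15.7 V

The load sits in parallel with R_g: R_g‖R_L = (1.55 × 29.9) / (1.55 + 29.9) = 1.474 kΩ.
V_out = 28.5 × 1.474 / (1.20 + 1.474) = 28.5 × 1.474/2.674 = 15.7 V.
(Unloaded it would have been 16.1 V.)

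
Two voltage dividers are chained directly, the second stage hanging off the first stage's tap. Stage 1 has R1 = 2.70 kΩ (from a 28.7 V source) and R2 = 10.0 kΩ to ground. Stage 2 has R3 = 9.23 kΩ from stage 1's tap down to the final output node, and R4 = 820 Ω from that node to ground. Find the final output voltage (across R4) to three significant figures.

Stage 2 presents R3+R4 = 10050 Ω as a load on stage 1's tap.
Stage 1's lower leg becomes R2‖(R3+R4) = 5012 Ω, so V_mid = 28.7 × 5012/7712 = 18.65 V.
Stage 2 is itself unloaded: V_out = V_mid × R4/(R3+R4) = 18.65 × 820/10050 = 1.52 V.

V_out ≈ 1.52 V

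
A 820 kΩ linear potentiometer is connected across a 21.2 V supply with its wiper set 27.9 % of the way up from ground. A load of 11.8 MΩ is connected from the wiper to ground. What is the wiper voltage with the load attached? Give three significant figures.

V ≈ 5.83 V

The wiper splits the pot into (1−α)R = 591.2 kΩ above and αR = 228.8 kΩ below.
Lower section ‖ load = 224.4 kΩ.
V_wiper = 21.2 × 224.4/(591.2 + 224.4) = 5.83 V.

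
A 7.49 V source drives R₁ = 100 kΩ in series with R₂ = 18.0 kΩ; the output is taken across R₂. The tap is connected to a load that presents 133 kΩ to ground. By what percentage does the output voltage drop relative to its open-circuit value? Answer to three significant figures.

10.3 %

The divider's output (Thévenin) resistance is R₁‖R₂ = 15.25 kΩ.
Fractional drop under load = R_th/(R_th + R_L) = 15.25 / (15.25 + 133) = 0.1029.
So the output falls by 10.3 %.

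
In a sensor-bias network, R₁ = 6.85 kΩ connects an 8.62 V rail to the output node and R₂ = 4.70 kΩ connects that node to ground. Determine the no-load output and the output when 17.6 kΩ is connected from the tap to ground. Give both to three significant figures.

Open-circuit: V = 8.62 × 4.70/(6.85 + 4.70) = 3.51 V.
With the load, R₂ becomes R₂‖R_L = 3.709 kΩ, so V = 8.62 × 3.709/10.56 = 3.03 V.

Unloaded: 3.51 V; loaded: 3.03 V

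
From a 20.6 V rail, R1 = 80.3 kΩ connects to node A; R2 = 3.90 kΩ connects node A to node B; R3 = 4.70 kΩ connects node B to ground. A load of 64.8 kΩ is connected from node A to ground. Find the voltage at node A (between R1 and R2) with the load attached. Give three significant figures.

Below node A the series string R2+R3 = 8.600 kΩ sits in parallel with the 64.8 kΩ load: 7.592 kΩ.
V_A = 20.6 × 7.592/(80.3 + 7.592) = 1.78 V.

V ≈ 1.78 V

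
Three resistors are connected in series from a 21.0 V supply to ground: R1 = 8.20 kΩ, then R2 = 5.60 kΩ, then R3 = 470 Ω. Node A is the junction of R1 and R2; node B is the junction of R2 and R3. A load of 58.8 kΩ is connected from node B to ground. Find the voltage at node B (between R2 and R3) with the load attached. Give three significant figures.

V ≈ 0.686 V

At node B, R3 is in parallel with the load: R3‖R_L = 466.3 Ω.
Below node A the resistance is R2 + (R3‖R_L) = 6066 Ω, so V_A = 21.0 × 6066/14270 = 8.930 V.
Then V_B = V_A × (R3‖R_L)/(R2 + R3‖R_L) = 8.930 × 466.3/6066 = 0.686 V.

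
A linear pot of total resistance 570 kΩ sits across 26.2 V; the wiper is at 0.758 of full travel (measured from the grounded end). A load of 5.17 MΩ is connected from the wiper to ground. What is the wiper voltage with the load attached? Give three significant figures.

The wiper splits the pot into (1−α)R = 137.9 kΩ above and αR = 432.1 kΩ below.
Lower section ‖ load = 398.7 kΩ.
V_wiper = 26.2 × 398.7/(137.9 + 398.7) = 19.5 V.

V ≈ 19.5 V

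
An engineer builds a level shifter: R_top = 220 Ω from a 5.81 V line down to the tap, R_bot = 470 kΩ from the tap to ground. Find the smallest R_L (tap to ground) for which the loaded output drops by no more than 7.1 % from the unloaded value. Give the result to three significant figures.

Output resistance R_th = R_top‖R_bot = (220 × 470000)/470200 = 219.9 Ω.
The fractional drop is R_th/(R_th + R_L); requiring this ≤ 0.0710 gives R_L ≥ R_th(1/0.0710 − 1) = 219.9 × 13.08 = 2.88 kΩ.

R_L(min) ≈ 2.88 kΩ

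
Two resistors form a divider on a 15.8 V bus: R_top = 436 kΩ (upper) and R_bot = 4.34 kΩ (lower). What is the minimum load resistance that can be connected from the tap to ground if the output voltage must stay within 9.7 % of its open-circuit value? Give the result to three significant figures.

R_L(min) ≈ 40.0 kΩ

Output resistance R_th = R_top‖R_bot = (436 × 4.34)/440.3 = 4.297 kΩ.
The fractional drop is R_th/(R_th + R_L); requiring this ≤ 0.0970 gives R_L ≥ R_th(1/0.0970 − 1) = 4.297 × 9.309 = 40.0 kΩ.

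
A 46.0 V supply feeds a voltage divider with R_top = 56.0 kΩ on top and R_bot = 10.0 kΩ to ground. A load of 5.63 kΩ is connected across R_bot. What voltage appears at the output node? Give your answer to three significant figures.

V_out ≈ 2.78 V

The load sits in parallel with R_bot: R_bot‖R_L = (10.0 × 5.63) / (10.0 + 5.63) = 3.602 kΩ.
V_out = 46.0 × 3.602 / (56.0 + 3.602) = 46.0 × 3.602/59.60 = 2.78 V.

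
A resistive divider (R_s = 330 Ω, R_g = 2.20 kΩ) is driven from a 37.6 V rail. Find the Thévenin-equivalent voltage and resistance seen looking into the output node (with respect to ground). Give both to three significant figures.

V_th is the open-circuit tap voltage: 37.6 × 2200/(330 + 2200) = 32.7 V.
With the supply zeroed, R_s and R_g appear in parallel from the tap: R_th = R_s‖R_g = (330 × 2200)/2530 = 287 Ω.

V_th = 32.7 V, R_th = 287 Ω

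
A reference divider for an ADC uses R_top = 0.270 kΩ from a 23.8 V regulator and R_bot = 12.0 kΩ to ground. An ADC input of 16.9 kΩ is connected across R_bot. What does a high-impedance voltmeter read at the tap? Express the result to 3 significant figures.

V_out ≈ 22.9 V

The load sits in parallel with R_bot: R_bot‖R_L = (12000 × 16900) / (12000 + 16900) = 7017 Ω.
V_out = 23.8 × 7017 / (270 + 7017) = 23.8 × 7017/7287 = 22.9 V.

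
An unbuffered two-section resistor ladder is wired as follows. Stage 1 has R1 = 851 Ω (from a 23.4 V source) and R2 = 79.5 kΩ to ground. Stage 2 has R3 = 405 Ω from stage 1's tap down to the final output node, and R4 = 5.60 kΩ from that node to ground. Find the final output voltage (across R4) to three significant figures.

V_out ≈ 18.9 V

Stage 2 presents R3+R4 = 6005 Ω as a load on stage 1's tap.
Stage 1's lower leg becomes R2‖(R3+R4) = 5583 Ω, so V_mid = 23.4 × 5583/6434 = 20.31 V.
Stage 2 is itself unloaded: V_out = V_mid × R4/(R3+R4) = 20.31 × 5600/6005 = 18.9 V.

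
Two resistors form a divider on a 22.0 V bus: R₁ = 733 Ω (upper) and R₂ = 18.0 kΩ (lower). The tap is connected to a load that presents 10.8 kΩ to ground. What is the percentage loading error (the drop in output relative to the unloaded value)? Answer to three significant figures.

6.12 %

The divider's output (Thévenin) resistance is R₁‖R₂ = 704.3 Ω.
Fractional drop under load = R_th/(R_th + R_L) = 704.3 / (704.3 + 10800) = 0.06122.
So the output falls by 6.12 %.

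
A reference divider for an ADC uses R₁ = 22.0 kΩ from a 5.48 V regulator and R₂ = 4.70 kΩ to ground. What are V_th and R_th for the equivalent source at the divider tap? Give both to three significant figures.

V_th is the open-circuit tap voltage: 5.48 × 4.70/(22.0 + 4.70) = 0.965 V.
With the supply zeroed, R₁ and R₂ appear in parallel from the tap: R_th = R₁‖R₂ = (22.0 × 4.70)/26.70 = 3.87 kΩ.

V_th = 0.965 V, R_th = 3.87 kΩ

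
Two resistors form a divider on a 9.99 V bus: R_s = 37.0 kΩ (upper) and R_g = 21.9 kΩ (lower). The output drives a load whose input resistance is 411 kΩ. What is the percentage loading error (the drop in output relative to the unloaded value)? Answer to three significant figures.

The divider's output (Thévenin) resistance is R_s‖R_g = 13.76 kΩ.
Fractional drop under load = R_th/(R_th + R_L) = 13.76 / (13.76 + 411) = 0.03239.
So the output falls by 3.24 %.

3.24 %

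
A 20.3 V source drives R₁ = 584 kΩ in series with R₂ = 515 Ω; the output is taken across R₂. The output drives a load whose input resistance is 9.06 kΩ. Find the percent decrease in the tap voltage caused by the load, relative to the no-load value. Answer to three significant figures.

The divider's output (Thévenin) resistance is R₁‖R₂ = 514.5 Ω.
Fractional drop under load = R_th/(R_th + R_L) = 514.5 / (514.5 + 9060) = 0.05374.
So the output falls by 5.37 %.

5.37 %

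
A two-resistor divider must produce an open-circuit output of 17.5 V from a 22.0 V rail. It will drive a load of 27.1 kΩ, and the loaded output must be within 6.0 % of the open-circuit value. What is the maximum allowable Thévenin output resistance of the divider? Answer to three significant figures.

R_th ≤ 1.73 kΩ

Loading drop = R_th/(R_th + R_L) ≤ 0.0600, so R_th ≤ R_L · ε/(1−ε) = 27.1 kΩ × 0.0600/0.9400 = 1.73 kΩ.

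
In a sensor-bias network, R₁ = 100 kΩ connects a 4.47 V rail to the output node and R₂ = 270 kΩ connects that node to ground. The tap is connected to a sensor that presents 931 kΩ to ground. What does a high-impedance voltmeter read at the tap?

V_out ≈ 3.02 V

The load sits in parallel with R₂: R₂‖R_L = (270 × 931) / (270 + 931) = 209.3 kΩ.
V_out = 4.47 × 209.3 / (100 + 209.3) = 4.47 × 209.3/309.3 = 3.02 V.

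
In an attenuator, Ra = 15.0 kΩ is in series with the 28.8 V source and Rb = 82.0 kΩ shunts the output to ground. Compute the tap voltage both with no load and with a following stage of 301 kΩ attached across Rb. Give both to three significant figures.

Open-circuit: V = 28.8 × 82.0/(15.0 + 82.0) = 24.3 V.
With the load, Rb becomes Rb‖R_L = 64.44 kΩ, so V = 28.8 × 64.44/79.44 = 23.4 V.

Unloaded: 24.3 V; loaded: 23.4 V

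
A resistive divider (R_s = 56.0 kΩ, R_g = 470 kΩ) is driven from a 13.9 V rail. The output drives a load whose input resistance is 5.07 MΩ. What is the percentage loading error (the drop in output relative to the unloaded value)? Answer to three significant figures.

The divider's output (Thévenin) resistance is R_s‖R_g = 50.04 kΩ.
Fractional drop under load = R_th/(R_th + R_L) = 50.04 / (50.04 + 5070) = 0.009773.
So the output falls by 0.977 %.

0.977 %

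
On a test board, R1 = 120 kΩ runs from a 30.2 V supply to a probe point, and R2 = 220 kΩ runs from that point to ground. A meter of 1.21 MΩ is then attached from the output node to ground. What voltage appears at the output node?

V_out ≈ 18.4 V

The load sits in parallel with R2: R2‖R_L = (220 × 1210) / (220 + 1210) = 186.2 kΩ.
V_out = 30.2 × 186.2 / (120 + 186.2) = 30.2 × 186.2/306.2 = 18.4 V.
(Unloaded it would have been 19.5 V.)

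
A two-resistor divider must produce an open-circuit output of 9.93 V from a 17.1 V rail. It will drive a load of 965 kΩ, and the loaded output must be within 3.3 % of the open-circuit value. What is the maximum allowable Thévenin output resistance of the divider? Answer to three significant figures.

R_th ≤ 32.9 kΩ

Loading drop = R_th/(R_th + R_L) ≤ 0.0330, so R_th ≤ R_L · ε/(1−ε) = 965 kΩ × 0.0330/0.9670 = 32.9 kΩ.
(Any R1, R2 with R2/(R1+R2) = 0.581 and R1‖R2 ≤ 32.9 kΩ will meet the spec.)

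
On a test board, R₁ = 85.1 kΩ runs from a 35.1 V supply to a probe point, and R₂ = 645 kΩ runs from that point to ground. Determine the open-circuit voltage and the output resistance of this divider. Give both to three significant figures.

V_th is the open-circuit tap voltage: 35.1 × 645/(85.1 + 645) = 31.0 V.
With the supply zeroed, R₁ and R₂ appear in parallel from the tap: R_th = R₁‖R₂ = (85.1 × 645)/730.1 = 75.2 kΩ.

V_th = 31.0 V, R_th = 75.2 kΩ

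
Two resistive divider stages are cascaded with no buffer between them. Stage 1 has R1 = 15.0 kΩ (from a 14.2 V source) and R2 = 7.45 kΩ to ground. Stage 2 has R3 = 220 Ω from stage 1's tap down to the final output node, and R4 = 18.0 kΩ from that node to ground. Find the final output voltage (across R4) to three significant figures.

V_out ≈ 3.66 V

Stage 2 presents R3+R4 = 18220 Ω as a load on stage 1's tap.
Stage 1's lower leg becomes R2‖(R3+R4) = 5288 Ω, so V_mid = 14.2 × 5288/20290 = 3.701 V.
Stage 2 is itself unloaded: V_out = V_mid × R4/(R3+R4) = 3.701 × 18000/18220 = 3.66 V.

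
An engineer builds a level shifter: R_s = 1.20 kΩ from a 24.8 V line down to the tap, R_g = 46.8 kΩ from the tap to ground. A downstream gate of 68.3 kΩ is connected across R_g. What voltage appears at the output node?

V_out ≈ 23.8 V

The load sits in parallel with R_g: R_g‖R_L = (46.8 × 68.3) / (46.8 + 68.3) = 27.77 kΩ.
V_out = 24.8 × 27.77 / (1.20 + 27.77) = 24.8 × 27.77/28.97 = 23.8 V.
(Unloaded it would have been 24.2 V.)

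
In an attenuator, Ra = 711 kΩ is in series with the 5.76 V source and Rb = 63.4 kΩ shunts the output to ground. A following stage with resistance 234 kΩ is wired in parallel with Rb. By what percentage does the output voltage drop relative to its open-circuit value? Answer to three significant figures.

19.9 %

The divider's output (Thévenin) resistance is Ra‖Rb = 58.21 kΩ.
Fractional drop under load = R_th/(R_th + R_L) = 58.21 / (58.21 + 234) = 0.1992.
So the output falls by 19.9 %.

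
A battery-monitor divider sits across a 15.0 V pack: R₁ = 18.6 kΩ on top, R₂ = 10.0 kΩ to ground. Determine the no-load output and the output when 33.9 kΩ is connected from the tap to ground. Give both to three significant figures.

Unloaded: 5.24 V; loaded: 4.40 V

Open-circuit: V = 15.0 × 10.0/(18.6 + 10.0) = 5.24 V.
With the load, R₂ becomes R₂‖R_L = 7.722 kΩ, so V = 15.0 × 7.722/26.32 = 4.40 V.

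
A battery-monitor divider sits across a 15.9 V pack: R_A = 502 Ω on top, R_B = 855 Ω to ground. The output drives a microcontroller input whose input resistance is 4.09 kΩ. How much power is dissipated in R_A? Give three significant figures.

Total resistance from the source is R_A + (R_B‖R_L) = 1209 Ω, so I = 15.9/1209 Ω = 13.15 mA.
P = I²·R_A = (13.15 mA)² × 502 Ω = 86.8 mW.

P ≈ 86.8 mW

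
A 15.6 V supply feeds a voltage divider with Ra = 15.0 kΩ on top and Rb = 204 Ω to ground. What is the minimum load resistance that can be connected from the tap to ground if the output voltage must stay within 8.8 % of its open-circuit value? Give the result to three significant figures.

R_L(min) ≈ 2.09 kΩ

Output resistance R_th = Ra‖Rb = (15000 × 204)/15200 = 201.3 Ω.
The fractional drop is R_th/(R_th + R_L); requiring this ≤ 0.0880 gives R_L ≥ R_th(1/0.0880 − 1) = 201.3 × 10.36 = 2.09 kΩ.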